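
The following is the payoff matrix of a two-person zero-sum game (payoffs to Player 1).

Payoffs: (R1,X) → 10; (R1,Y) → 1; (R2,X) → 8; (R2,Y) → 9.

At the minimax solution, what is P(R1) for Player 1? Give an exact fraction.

Row minima: R1 → 1, R2 → 8; maximin = 8.
Column maxima: X → 10, Y → 9; minimax = 9.
8 ≠ 9, so there is no saddle point; optimal play is mixed.
Let Player 1 play R1 with probability p. Expected payoff against X: 10p + 8(1−p) = 2p + 8; against Y: 1p + 9(1−p) = −8p + 9.
Setting these equal: 2p + 8 = −8p + 9 ⇒ 10p = 1 ⇒ p = 1/10, and the value is (2)·(1/10) + 8 = 41/5.
For Player 2: with q = P(X), equating R1's and R2's payoffs gives 9q + 1 = −q + 9 ⇒ q = 4/5.

1/10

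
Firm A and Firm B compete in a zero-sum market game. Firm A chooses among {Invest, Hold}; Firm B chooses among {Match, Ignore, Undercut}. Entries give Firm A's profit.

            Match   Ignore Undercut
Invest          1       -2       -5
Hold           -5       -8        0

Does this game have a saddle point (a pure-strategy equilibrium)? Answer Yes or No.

Row minima: Invest → -5, Hold → -8; maximin = -5.
Column maxima: Match → 1, Ignore → -2, Undercut → 0; minimax = -2.
-5 ≠ -2, so no pure-strategy equilibrium exists.

No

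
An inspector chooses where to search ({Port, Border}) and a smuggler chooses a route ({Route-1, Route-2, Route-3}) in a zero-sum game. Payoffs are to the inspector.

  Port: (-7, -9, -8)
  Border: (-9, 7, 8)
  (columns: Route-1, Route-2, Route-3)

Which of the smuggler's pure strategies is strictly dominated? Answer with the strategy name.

Route-3

Route-2 holds the inspector's payoff strictly below Route-3 in every row: -9 < -8, 7 < 8.
So Route-3 is strictly dominated for the smuggler.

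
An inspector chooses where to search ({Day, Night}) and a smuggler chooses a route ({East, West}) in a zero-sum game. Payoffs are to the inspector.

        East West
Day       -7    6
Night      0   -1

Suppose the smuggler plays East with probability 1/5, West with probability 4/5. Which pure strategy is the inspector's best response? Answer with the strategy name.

Expected payoff of Day: (1/5)·(-7) + (4/5)·6 = 17/5.
Expected payoff of Night: (1/5)·0 + (4/5)·(-1) = -4/5.
The largest is 17/5, so the inspector's best response is Day.

Day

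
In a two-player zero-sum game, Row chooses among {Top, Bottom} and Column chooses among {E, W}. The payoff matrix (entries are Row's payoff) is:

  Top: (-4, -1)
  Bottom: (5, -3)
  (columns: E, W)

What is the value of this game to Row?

-17/11

Row minima: Top → -4, Bottom → -3; maximin = -3.
Column maxima: E → 5, W → -1; minimax = -1.
-3 ≠ -1, so there is no saddle point; optimal play is mixed.
Let Row play Top with probability p. Expected payoff against E: (-4)p + 5(1−p) = −9p + 5; against W: (-1)p + (-3)(1−p) = 2p − 3.
Setting these equal: −9p + 5 = 2p − 3 ⇒ −11p = -8 ⇒ p = 8/11, and the value is (-9)·(8/11) + 5 = -17/11.
For Column: with q = P(E), equating Top's and Bottom's payoffs gives −3q − 1 = 8q − 3 ⇒ q = 2/11.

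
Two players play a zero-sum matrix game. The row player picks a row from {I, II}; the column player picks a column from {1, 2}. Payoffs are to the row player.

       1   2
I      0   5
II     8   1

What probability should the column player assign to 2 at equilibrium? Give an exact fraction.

Row minima: I → 0, II → 1; maximin = 1.
Column maxima: 1 → 8, 2 → 5; minimax = 5.
1 ≠ 5, so there is no saddle point; optimal play is mixed.
Let the row player play I with probability p. Expected payoff against 1: 0p + 8(1−p) = −8p + 8; against 2: 5p + 1(1−p) = 4p + 1.
Setting these equal: −8p + 8 = 4p + 1 ⇒ −12p = -7 ⇒ p = 7/12, and the value is (-8)·(7/12) + 8 = 10/3.
For the column player: with q = P(1), equating I's and II's payoffs gives −5q + 5 = 7q + 1 ⇒ q = 1/3.

2/3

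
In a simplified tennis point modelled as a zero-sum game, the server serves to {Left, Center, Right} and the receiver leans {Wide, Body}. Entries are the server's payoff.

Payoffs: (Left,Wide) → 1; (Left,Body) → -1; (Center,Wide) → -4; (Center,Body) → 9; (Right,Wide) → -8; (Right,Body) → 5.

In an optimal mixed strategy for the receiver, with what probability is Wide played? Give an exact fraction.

Row minima: Left → -1, Center → -4, Right → -8; maximin = -1.
Column maxima: Wide → 1, Body → 9; minimax = 1.
-1 ≠ 1, so there is no saddle point; optimal play is mixed.
Right is strictly dominated by Center, so the server never plays it.
On the remaining 2×2 (Left, Center vs Wide, Body):
Let the server play Left with probability p. Expected payoff against Wide: 1p + (-4)(1−p) = 5p − 4; against Body: (-1)p + 9(1−p) = −10p + 9.
Setting these equal: 5p − 4 = −10p + 9 ⇒ 15p = 13 ⇒ p = 13/15, and the value is (5)·(13/15) − 4 = 1/3.
For the receiver: with q = P(Wide), equating Left's and Center's payoffs gives 2q − 1 = −13q + 9 ⇒ q = 2/3.

2/3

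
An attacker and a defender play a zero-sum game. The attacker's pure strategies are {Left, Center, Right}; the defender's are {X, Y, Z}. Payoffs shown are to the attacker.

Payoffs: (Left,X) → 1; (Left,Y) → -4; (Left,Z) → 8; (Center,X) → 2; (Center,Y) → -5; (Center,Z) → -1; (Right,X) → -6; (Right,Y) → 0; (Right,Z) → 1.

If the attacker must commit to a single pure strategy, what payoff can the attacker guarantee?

-4

Row minima: Left → -4, Center → -5, Right → -6.
The best of these is -4.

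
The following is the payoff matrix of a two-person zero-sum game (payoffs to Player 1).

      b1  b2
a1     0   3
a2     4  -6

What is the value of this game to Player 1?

Row minima: a1 → 0, a2 → -6; maximin = 0.
Column maxima: b1 → 4, b2 → 3; minimax = 3.
0 ≠ 3, so there is no saddle point; optimal play is mixed.
Let Player 1 play a1 with probability p. Expected payoff against b1: 0p + 4(1−p) = −4p + 4; against b2: 3p + (-6)(1−p) = 9p − 6.
Setting these equal: −4p + 4 = 9p − 6 ⇒ −13p = -10 ⇒ p = 10/13, and the value is (-4)·(10/13) + 4 = 12/13.
For Player 2: with q = P(b1), equating a1's and a2's payoffs gives −3q + 3 = 10q − 6 ⇒ q = 9/13.

12/13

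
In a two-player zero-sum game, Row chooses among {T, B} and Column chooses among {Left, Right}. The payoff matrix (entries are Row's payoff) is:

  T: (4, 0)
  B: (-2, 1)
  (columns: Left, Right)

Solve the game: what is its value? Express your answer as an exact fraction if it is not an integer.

4/7

Row minima: T → 0, B → -2; maximin = 0.
Column maxima: Left → 4, Right → 1; minimax = 1.
0 ≠ 1, so there is no saddle point; optimal play is mixed.
Let Row play T with probability p. Expected payoff against Left: 4p + (-2)(1−p) = 6p − 2; against Right: 0p + 1(1−p) = −p + 1.
Setting these equal: 6p − 2 = −p + 1 ⇒ 7p = 3 ⇒ p = 3/7, and the value is (6)·(3/7) − 2 = 4/7.
For Column: with q = P(Left), equating T's and B's payoffs gives 4q = −3q + 1 ⇒ q = 1/7.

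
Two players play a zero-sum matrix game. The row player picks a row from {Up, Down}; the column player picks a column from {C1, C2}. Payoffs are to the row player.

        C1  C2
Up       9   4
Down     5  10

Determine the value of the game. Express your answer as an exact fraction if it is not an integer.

7

Row minima: Up → 4, Down → 5; maximin = 5.
Column maxima: C1 → 9, C2 → 10; minimax = 9.
5 ≠ 9, so there is no saddle point; optimal play is mixed.
Let the row player play Up with probability p. Expected payoff against C1: 9p + 5(1−p) = 4p + 5; against C2: 4p + 10(1−p) = −6p + 10.
Setting these equal: 4p + 5 = −6p + 10 ⇒ 10p = 5 ⇒ p = 1/2, and the value is (4)·(1/2) + 5 = 7.
For the column player: with q = P(C1), equating Up's and Down's payoffs gives 5q + 4 = −5q + 10 ⇒ q = 3/5.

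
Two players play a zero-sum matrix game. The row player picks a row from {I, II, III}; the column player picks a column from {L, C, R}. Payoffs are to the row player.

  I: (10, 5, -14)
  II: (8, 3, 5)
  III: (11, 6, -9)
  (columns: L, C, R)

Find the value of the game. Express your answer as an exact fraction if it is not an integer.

Row minima: I → -14, II → 3, III → -9; maximin = 3.
Column maxima: L → 11, C → 6, R → 5; minimax = 5.
3 ≠ 5, so there is no saddle point; optimal play is mixed.
I is strictly dominated by III, so the row player never plays it.
L is strictly dominated by C (it gives the row player strictly more in every row), so the column player never plays it.
On the remaining 2×2 (II, III vs C, R):
Let the row player play II with probability p. Expected payoff against C: 3p + 6(1−p) = −3p + 6; against R: 5p + (-9)(1−p) = 14p − 9.
Setting these equal: −3p + 6 = 14p − 9 ⇒ −17p = -15 ⇒ p = 15/17, and the value is (-3)·(15/17) + 6 = 57/17.
For the column player: with q = P(C), equating II's and III's payoffs gives −2q + 5 = 15q − 9 ⇒ q = 14/17.

57/17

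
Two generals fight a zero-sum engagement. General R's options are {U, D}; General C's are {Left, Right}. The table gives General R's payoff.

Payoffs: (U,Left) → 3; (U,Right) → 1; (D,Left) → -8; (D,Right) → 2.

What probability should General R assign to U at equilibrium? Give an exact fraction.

5/6

Row minima: U → 1, D → -8; maximin = 1.
Column maxima: Left → 3, Right → 2; minimax = 2.
1 ≠ 2, so there is no saddle point; optimal play is mixed.
Let General R play U with probability p. Expected payoff against Left: 3p + (-8)(1−p) = 11p − 8; against Right: 1p + 2(1−p) = −p + 2.
Setting these equal: 11p − 8 = −p + 2 ⇒ 12p = 10 ⇒ p = 5/6, and the value is (11)·(5/6) − 8 = 7/6.
For General C: with q = P(Left), equating U's and D's payoffs gives 2q + 1 = −10q + 2 ⇒ q = 1/12.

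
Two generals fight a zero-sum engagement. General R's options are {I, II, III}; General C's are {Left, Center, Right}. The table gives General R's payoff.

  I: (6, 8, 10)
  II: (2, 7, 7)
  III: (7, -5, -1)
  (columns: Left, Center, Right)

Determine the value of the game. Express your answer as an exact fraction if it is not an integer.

43/7

Row minima: I → 6, II → 2, III → -5; maximin = 6.
Column maxima: Left → 7, Center → 8, Right → 10; minimax = 7.
6 ≠ 7, so there is no saddle point; optimal play is mixed.
II is strictly dominated by I, so General R never plays it.
With II eliminated, Right is strictly dominated by Center (it gives General R strictly more in every remaining row), so General C never plays it.
On the remaining 2×2 (I, III vs Left, Center):
Let General R play I with probability p. Expected payoff against Left: 6p + 7(1−p) = −p + 7; against Center: 8p + (-5)(1−p) = 13p − 5.
Setting these equal: −p + 7 = 13p − 5 ⇒ −14p = -12 ⇒ p = 6/7, and the value is (-1)·(6/7) + 7 = 43/7.
For General C: with q = P(Left), equating I's and III's payoffs gives −2q + 8 = 12q − 5 ⇒ q = 13/14.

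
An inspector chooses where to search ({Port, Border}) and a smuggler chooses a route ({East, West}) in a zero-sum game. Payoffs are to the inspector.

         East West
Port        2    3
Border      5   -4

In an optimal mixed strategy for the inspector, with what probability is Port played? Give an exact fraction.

9/10

Row minima: Port → 2, Border → -4; maximin = 2.
Column maxima: East → 5, West → 3; minimax = 3.
2 ≠ 3, so there is no saddle point; optimal play is mixed.
Let the inspector play Port with probability p. Expected payoff against East: 2p + 5(1−p) = −3p + 5; against West: 3p + (-4)(1−p) = 7p − 4.
Setting these equal: −3p + 5 = 7p − 4 ⇒ −10p = -9 ⇒ p = 9/10, and the value is (-3)·(9/10) + 5 = 23/10.
For the smuggler: with q = P(East), equating Port's and Border's payoffs gives −q + 3 = 9q − 4 ⇒ q = 7/10.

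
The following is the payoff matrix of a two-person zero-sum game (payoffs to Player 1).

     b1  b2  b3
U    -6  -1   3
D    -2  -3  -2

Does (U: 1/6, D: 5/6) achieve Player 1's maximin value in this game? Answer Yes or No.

Against b1 this mix gives (1/6)·(-6) + (5/6)·(-2) = -8/3.
Against b2 this mix gives (1/6)·(-1) + (5/6)·(-3) = -8/3.
Against b3 this mix gives (1/6)·3 + (5/6)·(-2) = -7/6.
All of Player 2's active replies (b1, b2) yield -8/3, and no column does worse for Player 1. The mix makes Player 2 indifferent and guarantees -8/3, so it is optimal.

Yes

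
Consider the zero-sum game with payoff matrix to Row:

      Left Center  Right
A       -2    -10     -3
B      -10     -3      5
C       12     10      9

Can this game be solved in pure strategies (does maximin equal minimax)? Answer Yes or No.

Row minima: A → -10, B → -10, C → 9; maximin = 9.
Column maxima: Left → 12, Center → 10, Right → 9; minimax = 9.
maximin = minimax = 9, so a saddle point exists.

Yes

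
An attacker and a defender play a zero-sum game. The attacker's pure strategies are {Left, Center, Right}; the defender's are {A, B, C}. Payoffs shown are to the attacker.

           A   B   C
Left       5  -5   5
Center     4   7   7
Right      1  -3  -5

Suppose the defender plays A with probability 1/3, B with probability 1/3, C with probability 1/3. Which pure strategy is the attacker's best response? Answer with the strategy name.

Expected payoff of Left: (1/3)·5 + (1/3)·(-5) + (1/3)·5 = 5/3.
Expected payoff of Center: (1/3)·4 + (1/3)·7 + (1/3)·7 = 6.
Expected payoff of Right: (1/3)·1 + (1/3)·(-3) + (1/3)·(-5) = -7/3.
The largest is 6, so the attacker's best response is Center.

Center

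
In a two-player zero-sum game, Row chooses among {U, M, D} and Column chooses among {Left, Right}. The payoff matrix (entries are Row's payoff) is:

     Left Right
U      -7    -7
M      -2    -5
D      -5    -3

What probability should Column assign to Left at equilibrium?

2/5

Row minima: U → -7, M → -5, D → -5; maximin = -5.
Column maxima: Left → -2, Right → -3; minimax = -3.
-5 ≠ -3, so there is no saddle point; optimal play is mixed.
U is strictly dominated by M, so Row never plays it.
On the remaining 2×2 (M, D vs Left, Right):
Let Row play M with probability p. Expected payoff against Left: (-2)p + (-5)(1−p) = 3p − 5; against Right: (-5)p + (-3)(1−p) = −2p − 3.
Setting these equal: 3p − 5 = −2p − 3 ⇒ 5p = 2 ⇒ p = 2/5, and the value is (3)·(2/5) − 5 = -19/5.
For Column: with q = P(Left), equating M's and D's payoffs gives 3q − 5 = −2q − 3 ⇒ q = 2/5.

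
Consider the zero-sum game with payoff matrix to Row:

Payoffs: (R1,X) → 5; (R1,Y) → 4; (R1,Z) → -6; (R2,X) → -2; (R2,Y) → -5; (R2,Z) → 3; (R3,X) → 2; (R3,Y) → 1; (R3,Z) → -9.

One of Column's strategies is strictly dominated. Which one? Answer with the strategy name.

Y holds Row's payoff strictly below X in every row: 4 < 5, -5 < -2, 1 < 2.
So X is strictly dominated for Column.

X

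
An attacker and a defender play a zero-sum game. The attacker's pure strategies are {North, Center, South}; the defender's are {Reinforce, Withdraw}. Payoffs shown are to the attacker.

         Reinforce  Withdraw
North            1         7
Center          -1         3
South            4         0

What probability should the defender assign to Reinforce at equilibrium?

7/10

Row minima: North → 1, Center → -1, South → 0; maximin = 1.
Column maxima: Reinforce → 4, Withdraw → 7; minimax = 4.
1 ≠ 4, so there is no saddle point; optimal play is mixed.
Center is strictly dominated by North, so the attacker never plays it.
On the remaining 2×2 (North, South vs Reinforce, Withdraw):
Let the attacker play North with probability p. Expected payoff against Reinforce: 1p + 4(1−p) = −3p + 4; against Withdraw: 7p + 0(1−p) = 7p.
Setting these equal: −3p + 4 = 7p ⇒ −10p = -4 ⇒ p = 2/5, and the value is (-3)·(2/5) + 4 = 14/5.
For the defender: with q = P(Reinforce), equating North's and South's payoffs gives −6q + 7 = 4q ⇒ q = 7/10.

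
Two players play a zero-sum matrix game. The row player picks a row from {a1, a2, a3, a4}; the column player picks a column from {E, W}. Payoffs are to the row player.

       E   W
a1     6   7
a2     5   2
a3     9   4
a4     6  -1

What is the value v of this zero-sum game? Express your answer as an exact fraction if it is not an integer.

13/2

Row minima: a1 → 6, a2 → 2, a3 → 4, a4 → -1; maximin = 6.
Column maxima: E → 9, W → 7; minimax = 7.
6 ≠ 7, so there is no saddle point; optimal play is mixed.
a2 is strictly dominated by a1, so the row player never plays it.
a4 is strictly dominated by a3, so the row player never plays it.
On the remaining 2×2 (a1, a3 vs E, W):
Let the row player play a1 with probability p. Expected payoff against E: 6p + 9(1−p) = −3p + 9; against W: 7p + 4(1−p) = 3p + 4.
Setting these equal: −3p + 9 = 3p + 4 ⇒ −6p = -5 ⇒ p = 5/6, and the value is (-3)·(5/6) + 9 = 13/2.
For the column player: with q = P(E), equating a1's and a3's payoffs gives −q + 7 = 5q + 4 ⇒ q = 1/2.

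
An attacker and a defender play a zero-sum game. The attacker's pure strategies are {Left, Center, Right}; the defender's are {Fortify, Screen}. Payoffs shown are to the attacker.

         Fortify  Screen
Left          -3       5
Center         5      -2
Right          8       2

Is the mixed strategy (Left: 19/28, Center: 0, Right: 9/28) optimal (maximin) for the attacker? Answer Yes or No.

Against Fortify this mix gives (19/28)·(-3) + (9/28)·8 = 15/28.
Against Screen this mix gives (19/28)·5 + (9/28)·2 = 113/28.
The defender will play Fortify, holding the attacker to 15/28. Shifting weight toward the row that does better against Fortify would raise this floor (the equalizing mix achieves 23/7 against both Fortify and Screen), so the proposed strategy is not optimal.

No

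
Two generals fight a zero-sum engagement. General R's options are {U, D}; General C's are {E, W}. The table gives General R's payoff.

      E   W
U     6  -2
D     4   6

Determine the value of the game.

Row minima: U → -2, D → 4; maximin = 4.
Column maxima: E → 6, W → 6; minimax = 6.
4 ≠ 6, so there is no saddle point; optimal play is mixed.
Let General R play U with probability p. Expected payoff against E: 6p + 4(1−p) = 2p + 4; against W: (-2)p + 6(1−p) = −8p + 6.
Setting these equal: 2p + 4 = −8p + 6 ⇒ 10p = 2 ⇒ p = 1/5, and the value is (2)·(1/5) + 4 = 22/5.
For General C: with q = P(E), equating U's and D's payoffs gives 8q − 2 = −2q + 6 ⇒ q = 4/5.

22/5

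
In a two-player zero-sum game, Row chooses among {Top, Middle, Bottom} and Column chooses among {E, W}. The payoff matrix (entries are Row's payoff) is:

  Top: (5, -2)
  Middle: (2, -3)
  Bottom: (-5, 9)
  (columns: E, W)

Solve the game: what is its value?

Row minima: Top → -2, Middle → -3, Bottom → -5; maximin = -2.
Column maxima: E → 5, W → 9; minimax = 5.
-2 ≠ 5, so there is no saddle point; optimal play is mixed.
Middle is strictly dominated by Top, so Row never plays it.
On the remaining 2×2 (Top, Bottom vs E, W):
Let Row play Top with probability p. Expected payoff against E: 5p + (-5)(1−p) = 10p − 5; against W: (-2)p + 9(1−p) = −11p + 9.
Setting these equal: 10p − 5 = −11p + 9 ⇒ 21p = 14 ⇒ p = 2/3, and the value is (10)·(2/3) − 5 = 5/3.
For Column: with q = P(E), equating Top's and Bottom's payoffs gives 7q − 2 = −14q + 9 ⇒ q = 11/21.

5/3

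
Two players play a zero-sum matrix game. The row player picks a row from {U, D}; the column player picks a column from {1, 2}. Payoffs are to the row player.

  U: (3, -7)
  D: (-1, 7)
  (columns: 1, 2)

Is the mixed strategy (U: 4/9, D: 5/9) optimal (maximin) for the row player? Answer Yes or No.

Against 1 this mix gives (4/9)·3 + (5/9)·(-1) = 7/9.
Against 2 this mix gives (4/9)·(-7) + (5/9)·7 = 7/9.
All of the column player's active replies (1, 2) yield 7/9, and no column does worse for the row player. The mix makes the column player indifferent and guarantees 7/9, so it is optimal.

Yes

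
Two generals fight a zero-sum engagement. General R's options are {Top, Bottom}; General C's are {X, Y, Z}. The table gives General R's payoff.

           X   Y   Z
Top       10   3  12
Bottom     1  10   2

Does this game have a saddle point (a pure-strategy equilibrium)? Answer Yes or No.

No

Row minima: Top → 3, Bottom → 1; maximin = 3.
Column maxima: X → 10, Y → 10, Z → 12; minimax = 10.
3 ≠ 10, so no pure-strategy equilibrium exists.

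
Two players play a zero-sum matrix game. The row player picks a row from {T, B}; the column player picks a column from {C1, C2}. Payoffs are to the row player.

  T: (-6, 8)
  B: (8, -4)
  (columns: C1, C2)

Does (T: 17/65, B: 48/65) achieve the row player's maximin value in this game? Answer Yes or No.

Against C1 this mix gives (17/65)·(-6) + (48/65)·8 = 282/65.
Against C2 this mix gives (17/65)·8 + (48/65)·(-4) = -56/65.
The column player will play C2, holding the row player to -56/65. Shifting weight toward the row that does better against C2 would raise this floor (the equalizing mix achieves 20/13 against both C2 and C1), so the proposed strategy is not optimal.

No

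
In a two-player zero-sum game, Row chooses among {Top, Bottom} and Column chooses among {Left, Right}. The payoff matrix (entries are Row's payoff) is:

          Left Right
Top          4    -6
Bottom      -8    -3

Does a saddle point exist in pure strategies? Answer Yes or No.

Row minima: Top → -6, Bottom → -8; maximin = -6.
Column maxima: Left → 4, Right → -3; minimax = -3.
-6 ≠ -3, so no pure-strategy equilibrium exists.

No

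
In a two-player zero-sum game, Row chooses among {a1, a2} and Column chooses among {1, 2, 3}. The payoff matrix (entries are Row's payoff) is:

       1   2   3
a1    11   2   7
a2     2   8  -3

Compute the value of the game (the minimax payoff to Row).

31/8

Row minima: a1 → 2, a2 → -3; maximin = 2.
Column maxima: 1 → 11, 2 → 8, 3 → 7; minimax = 7.
2 ≠ 7, so there is no saddle point; optimal play is mixed.
1 is strictly dominated by 3 (it gives Row strictly more in every row), so Column never plays it.
On the remaining 2×2 (a1, a2 vs 2, 3):
Let Row play a1 with probability p. Expected payoff against 2: 2p + 8(1−p) = −6p + 8; against 3: 7p + (-3)(1−p) = 10p − 3.
Setting these equal: −6p + 8 = 10p − 3 ⇒ −16p = -11 ⇒ p = 11/16, and the value is (-6)·(11/16) + 8 = 31/8.
For Column: with q = P(2), equating a1's and a2's payoffs gives −5q + 7 = 11q − 3 ⇒ q = 5/8.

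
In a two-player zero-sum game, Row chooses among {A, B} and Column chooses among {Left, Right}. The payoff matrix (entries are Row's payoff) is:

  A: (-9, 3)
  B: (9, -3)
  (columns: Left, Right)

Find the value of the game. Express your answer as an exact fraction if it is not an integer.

0

Row minima: A → -9, B → -3; maximin = -3.
Column maxima: Left → 9, Right → 3; minimax = 3.
-3 ≠ 3, so there is no saddle point; optimal play is mixed.
Let Row play A with probability p. Expected payoff against Left: (-9)p + 9(1−p) = −18p + 9; against Right: 3p + (-3)(1−p) = 6p − 3.
Setting these equal: −18p + 9 = 6p − 3 ⇒ −24p = -12 ⇒ p = 1/2, and the value is (-18)·(1/2) + 9 = 0.
For Column: with q = P(Left), equating A's and B's payoffs gives −12q + 3 = 12q − 3 ⇒ q = 1/4.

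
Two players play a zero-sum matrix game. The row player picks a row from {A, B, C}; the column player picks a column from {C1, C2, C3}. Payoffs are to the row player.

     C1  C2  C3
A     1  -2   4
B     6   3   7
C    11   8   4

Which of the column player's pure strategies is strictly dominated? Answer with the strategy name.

C1

C2 holds the row player's payoff strictly below C1 in every row: -2 < 1, 3 < 6, 8 < 11.
So C1 is strictly dominated for the column player.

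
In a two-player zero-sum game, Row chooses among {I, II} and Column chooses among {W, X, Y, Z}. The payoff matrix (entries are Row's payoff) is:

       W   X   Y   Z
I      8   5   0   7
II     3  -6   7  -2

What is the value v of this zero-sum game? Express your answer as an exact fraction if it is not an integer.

35/18

Row minima: I → 0, II → -6; maximin = 0.
Column maxima: W → 8, X → 5, Y → 7, Z → 7; minimax = 5.
0 ≠ 5, so there is no saddle point; optimal play is mixed.
W is strictly dominated by X (it gives Row strictly more in every row), so Column never plays it.
Z is strictly dominated by X (it gives Row strictly more in every row), so Column never plays it.
On the remaining 2×2 (I, II vs X, Y):
Let Row play I with probability p. Expected payoff against X: 5p + (-6)(1−p) = 11p − 6; against Y: 0p + 7(1−p) = −7p + 7.
Setting these equal: 11p − 6 = −7p + 7 ⇒ 18p = 13 ⇒ p = 13/18, and the value is (11)·(13/18) − 6 = 35/18.
For Column: with q = P(X), equating I's and II's payoffs gives 5q = −13q + 7 ⇒ q = 7/18.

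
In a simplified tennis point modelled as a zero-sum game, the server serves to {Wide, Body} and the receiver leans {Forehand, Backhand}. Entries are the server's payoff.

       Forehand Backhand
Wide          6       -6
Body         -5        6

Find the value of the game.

Row minima: Wide → -6, Body → -5; maximin = -5.
Column maxima: Forehand → 6, Backhand → 6; minimax = 6.
-5 ≠ 6, so there is no saddle point; optimal play is mixed.
Let the server play Wide with probability p. Expected payoff against Forehand: 6p + (-5)(1−p) = 11p − 5; against Backhand: (-6)p + 6(1−p) = −12p + 6.
Setting these equal: 11p − 5 = −12p + 6 ⇒ 23p = 11 ⇒ p = 11/23, and the value is (11)·(11/23) − 5 = 6/23.
For the receiver: with q = P(Forehand), equating Wide's and Body's payoffs gives 12q − 6 = −11q + 6 ⇒ q = 12/23.

6/23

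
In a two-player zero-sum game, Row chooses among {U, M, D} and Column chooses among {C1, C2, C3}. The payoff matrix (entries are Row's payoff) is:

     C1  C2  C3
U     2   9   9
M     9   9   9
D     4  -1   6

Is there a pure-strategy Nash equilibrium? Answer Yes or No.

Yes

Row minima: U → 2, M → 9, D → -1; maximin = 9.
Column maxima: C1 → 9, C2 → 9, C3 → 9; minimax = 9.
maximin = minimax = 9, so a saddle point exists.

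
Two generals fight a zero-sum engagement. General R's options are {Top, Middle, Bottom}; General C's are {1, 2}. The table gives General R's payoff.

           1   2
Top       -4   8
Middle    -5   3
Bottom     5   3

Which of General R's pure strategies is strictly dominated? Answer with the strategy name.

Middle

Top gives a strictly higher payoff than Middle against every column: -4 > -5, 8 > 3.
So Middle is strictly dominated and General R never plays it.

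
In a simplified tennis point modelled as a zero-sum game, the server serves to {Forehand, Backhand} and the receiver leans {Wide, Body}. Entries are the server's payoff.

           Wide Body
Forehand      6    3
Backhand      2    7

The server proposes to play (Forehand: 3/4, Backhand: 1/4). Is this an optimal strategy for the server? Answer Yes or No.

No

Against Wide this mix gives (3/4)·6 + (1/4)·2 = 5.
Against Body this mix gives (3/4)·3 + (1/4)·7 = 4.
The receiver will play Body, holding the server to 4. Shifting weight toward the row that does better against Body would raise this floor (the equalizing mix achieves 9/2 against both Body and Wide), so the proposed strategy is not optimal.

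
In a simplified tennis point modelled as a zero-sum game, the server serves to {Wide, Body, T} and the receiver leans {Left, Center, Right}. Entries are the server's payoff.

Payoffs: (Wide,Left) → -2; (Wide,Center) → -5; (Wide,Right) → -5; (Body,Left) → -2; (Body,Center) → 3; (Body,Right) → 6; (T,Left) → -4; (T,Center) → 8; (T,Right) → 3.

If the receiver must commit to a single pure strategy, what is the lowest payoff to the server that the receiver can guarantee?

-2

Column maxima: Left → -2, Center → 8, Right → 6.
The smallest of these is -2.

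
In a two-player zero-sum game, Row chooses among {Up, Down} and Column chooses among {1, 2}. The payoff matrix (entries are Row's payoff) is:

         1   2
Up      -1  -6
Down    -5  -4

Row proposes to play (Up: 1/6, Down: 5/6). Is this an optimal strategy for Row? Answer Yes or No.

Yes

Against 1 this mix gives (1/6)·(-1) + (5/6)·(-5) = -13/3.
Against 2 this mix gives (1/6)·(-6) + (5/6)·(-4) = -13/3.
All of Column's active replies (1, 2) yield -13/3, and no column does worse for Row. The mix makes Column indifferent and guarantees -13/3, so it is optimal.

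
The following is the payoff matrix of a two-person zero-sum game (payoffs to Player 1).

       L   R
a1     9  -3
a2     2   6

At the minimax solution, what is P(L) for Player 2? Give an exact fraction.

Row minima: a1 → -3, a2 → 2; maximin = 2.
Column maxima: L → 9, R → 6; minimax = 6.
2 ≠ 6, so there is no saddle point; optimal play is mixed.
Let Player 1 play a1 with probability p. Expected payoff against L: 9p + 2(1−p) = 7p + 2; against R: (-3)p + 6(1−p) = −9p + 6.
Setting these equal: 7p + 2 = −9p + 6 ⇒ 16p = 4 ⇒ p = 1/4, and the value is (7)·(1/4) + 2 = 15/4.
For Player 2: with q = P(L), equating a1's and a2's payoffs gives 12q − 3 = −4q + 6 ⇒ q = 9/16.

9/16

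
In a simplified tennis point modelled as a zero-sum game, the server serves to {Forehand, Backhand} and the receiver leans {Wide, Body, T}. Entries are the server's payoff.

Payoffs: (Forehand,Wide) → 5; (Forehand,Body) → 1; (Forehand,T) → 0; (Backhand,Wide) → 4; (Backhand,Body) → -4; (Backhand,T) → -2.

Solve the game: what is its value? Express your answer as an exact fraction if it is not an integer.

Row minima: Forehand → 0, Backhand → -4; maximin = 0.
Column maxima: Wide → 5, Body → 1, T → 0; minimax = 0.
Since maximin = minimax = 0, there is a saddle point and the value is 0.

0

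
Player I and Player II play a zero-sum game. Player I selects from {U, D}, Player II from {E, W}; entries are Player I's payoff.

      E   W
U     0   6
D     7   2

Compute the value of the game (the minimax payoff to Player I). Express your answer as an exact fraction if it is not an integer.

Row minima: U → 0, D → 2; maximin = 2.
Column maxima: E → 7, W → 6; minimax = 6.
2 ≠ 6, so there is no saddle point; optimal play is mixed.
Let Player I play U with probability p. Expected payoff against E: 0p + 7(1−p) = −7p + 7; against W: 6p + 2(1−p) = 4p + 2.
Setting these equal: −7p + 7 = 4p + 2 ⇒ −11p = -5 ⇒ p = 5/11, and the value is (-7)·(5/11) + 7 = 42/11.
For Player II: with q = P(E), equating U's and D's payoffs gives −6q + 6 = 5q + 2 ⇒ q = 4/11.

42/11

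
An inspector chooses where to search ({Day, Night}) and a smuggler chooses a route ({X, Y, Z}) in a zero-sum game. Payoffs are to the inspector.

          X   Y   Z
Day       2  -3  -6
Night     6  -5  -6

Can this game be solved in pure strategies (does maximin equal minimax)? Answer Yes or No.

Yes

Row minima: Day → -6, Night → -6; maximin = -6.
Column maxima: X → 6, Y → -3, Z → -6; minimax = -6.
maximin = minimax = -6, so a saddle point exists.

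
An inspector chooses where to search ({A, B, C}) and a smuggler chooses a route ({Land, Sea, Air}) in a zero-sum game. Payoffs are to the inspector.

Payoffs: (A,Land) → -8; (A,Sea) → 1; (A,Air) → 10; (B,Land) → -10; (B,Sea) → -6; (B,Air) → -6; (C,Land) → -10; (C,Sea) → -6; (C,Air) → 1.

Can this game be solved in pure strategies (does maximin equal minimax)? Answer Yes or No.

Yes

Row minima: A → -8, B → -10, C → -10; maximin = -8.
Column maxima: Land → -8, Sea → 1, Air → 10; minimax = -8.
maximin = minimax = -8, so a saddle point exists.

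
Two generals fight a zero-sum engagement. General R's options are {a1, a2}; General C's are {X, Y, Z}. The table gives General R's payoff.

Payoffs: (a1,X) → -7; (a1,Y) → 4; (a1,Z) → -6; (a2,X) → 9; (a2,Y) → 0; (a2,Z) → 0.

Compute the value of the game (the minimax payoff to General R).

Row minima: a1 → -7, a2 → 0; maximin = 0.
Column maxima: X → 9, Y → 4, Z → 0; minimax = 0.
Since maximin = minimax = 0, there is a saddle point and the value is 0.

0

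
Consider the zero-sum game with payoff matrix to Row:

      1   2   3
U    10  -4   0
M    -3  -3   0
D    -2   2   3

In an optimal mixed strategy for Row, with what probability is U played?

Row minima: U → -4, M → -3, D → -2; maximin = -2.
Column maxima: 1 → 10, 2 → 2, 3 → 3; minimax = 2.
-2 ≠ 2, so there is no saddle point; optimal play is mixed.
M is strictly dominated by D, so Row never plays it.
3 is strictly dominated by 2 (it gives Row strictly more in every row), so Column never plays it.
On the remaining 2×2 (U, D vs 1, 2):
Let Row play U with probability p. Expected payoff against 1: 10p + (-2)(1−p) = 12p − 2; against 2: (-4)p + 2(1−p) = −6p + 2.
Setting these equal: 12p − 2 = −6p + 2 ⇒ 18p = 4 ⇒ p = 2/9, and the value is (12)·(2/9) − 2 = 2/3.
For Column: with q = P(1), equating U's and D's payoffs gives 14q − 4 = −4q + 2 ⇒ q = 1/3.

2/9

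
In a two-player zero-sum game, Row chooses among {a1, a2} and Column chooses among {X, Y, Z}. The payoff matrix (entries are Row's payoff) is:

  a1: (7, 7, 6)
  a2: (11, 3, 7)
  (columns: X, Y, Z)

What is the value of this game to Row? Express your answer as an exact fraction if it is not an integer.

31/5

Row minima: a1 → 6, a2 → 3; maximin = 6.
Column maxima: X → 11, Y → 7, Z → 7; minimax = 7.
6 ≠ 7, so there is no saddle point; optimal play is mixed.
X is strictly dominated by Z (it gives Row strictly more in every row), so Column never plays it.
On the remaining 2×2 (a1, a2 vs Y, Z):
Let Row play a1 with probability p. Expected payoff against Y: 7p + 3(1−p) = 4p + 3; against Z: 6p + 7(1−p) = −p + 7.
Setting these equal: 4p + 3 = −p + 7 ⇒ 5p = 4 ⇒ p = 4/5, and the value is (4)·(4/5) + 3 = 31/5.
For Column: with q = P(Y), equating a1's and a2's payoffs gives q + 6 = −4q + 7 ⇒ q = 1/5.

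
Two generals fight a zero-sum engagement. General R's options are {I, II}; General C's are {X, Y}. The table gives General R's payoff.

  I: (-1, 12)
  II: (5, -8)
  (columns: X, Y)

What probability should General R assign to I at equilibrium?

Row minima: I → -1, II → -8; maximin = -1.
Column maxima: X → 5, Y → 12; minimax = 5.
-1 ≠ 5, so there is no saddle point; optimal play is mixed.
Let General R play I with probability p. Expected payoff against X: (-1)p + 5(1−p) = −6p + 5; against Y: 12p + (-8)(1−p) = 20p − 8.
Setting these equal: −6p + 5 = 20p − 8 ⇒ −26p = -13 ⇒ p = 1/2, and the value is (-6)·(1/2) + 5 = 2.
For General C: with q = P(X), equating I's and II's payoffs gives −13q + 12 = 13q − 8 ⇒ q = 10/13.

1/2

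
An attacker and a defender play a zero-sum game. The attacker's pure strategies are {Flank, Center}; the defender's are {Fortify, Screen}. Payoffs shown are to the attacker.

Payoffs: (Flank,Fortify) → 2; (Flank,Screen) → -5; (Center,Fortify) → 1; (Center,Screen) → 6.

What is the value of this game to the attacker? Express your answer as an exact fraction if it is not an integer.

17/12

Row minima: Flank → -5, Center → 1; maximin = 1.
Column maxima: Fortify → 2, Screen → 6; minimax = 2.
1 ≠ 2, so there is no saddle point; optimal play is mixed.
Let the attacker play Flank with probability p. Expected payoff against Fortify: 2p + 1(1−p) = p + 1; against Screen: (-5)p + 6(1−p) = −11p + 6.
Setting these equal: p + 1 = −11p + 6 ⇒ 12p = 5 ⇒ p = 5/12, and the value is (1)·(5/12) + 1 = 17/12.
For the defender: with q = P(Fortify), equating Flank's and Center's payoffs gives 7q − 5 = −5q + 6 ⇒ q = 11/12.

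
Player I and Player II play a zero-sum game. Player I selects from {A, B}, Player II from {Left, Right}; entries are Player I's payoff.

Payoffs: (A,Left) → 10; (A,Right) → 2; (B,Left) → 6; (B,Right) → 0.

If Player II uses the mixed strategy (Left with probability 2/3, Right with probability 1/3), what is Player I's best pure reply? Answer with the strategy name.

A

Expected payoff of A: (2/3)·10 + (1/3)·2 = 22/3.
Expected payoff of B: (2/3)·6 + (1/3)·0 = 4.
The largest is 22/3, so Player I's best response is A.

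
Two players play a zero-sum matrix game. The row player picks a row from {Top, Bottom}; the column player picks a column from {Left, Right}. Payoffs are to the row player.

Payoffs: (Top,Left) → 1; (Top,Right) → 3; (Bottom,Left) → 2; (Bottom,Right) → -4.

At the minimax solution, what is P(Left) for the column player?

Row minima: Top → 1, Bottom → -4; maximin = 1.
Column maxima: Left → 2, Right → 3; minimax = 2.
1 ≠ 2, so there is no saddle point; optimal play is mixed.
Let the row player play Top with probability p. Expected payoff against Left: 1p + 2(1−p) = −p + 2; against Right: 3p + (-4)(1−p) = 7p − 4.
Setting these equal: −p + 2 = 7p − 4 ⇒ −8p = -6 ⇒ p = 3/4, and the value is (-1)·(3/4) + 2 = 5/4.
For the column player: with q = P(Left), equating Top's and Bottom's payoffs gives −2q + 3 = 6q − 4 ⇒ q = 7/8.

7/8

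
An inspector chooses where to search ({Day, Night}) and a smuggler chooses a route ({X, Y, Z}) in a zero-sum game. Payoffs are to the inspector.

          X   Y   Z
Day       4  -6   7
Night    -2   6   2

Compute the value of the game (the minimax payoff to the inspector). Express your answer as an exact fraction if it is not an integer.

Row minima: Day → -6, Night → -2; maximin = -2.
Column maxima: X → 4, Y → 6, Z → 7; minimax = 4.
-2 ≠ 4, so there is no saddle point; optimal play is mixed.
Z is strictly dominated by X (it gives the inspector strictly more in every row), so the smuggler never plays it.
On the remaining 2×2 (Day, Night vs X, Y):
Let the inspector play Day with probability p. Expected payoff against X: 4p + (-2)(1−p) = 6p − 2; against Y: (-6)p + 6(1−p) = −12p + 6.
Setting these equal: 6p − 2 = −12p + 6 ⇒ 18p = 8 ⇒ p = 4/9, and the value is (6)·(4/9) − 2 = 2/3.
For the smuggler: with q = P(X), equating Day's and Night's payoffs gives 10q − 6 = −8q + 6 ⇒ q = 2/3.

2/3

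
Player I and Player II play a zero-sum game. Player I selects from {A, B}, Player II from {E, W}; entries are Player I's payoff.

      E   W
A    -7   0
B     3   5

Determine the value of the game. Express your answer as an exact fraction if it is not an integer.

3

Row minima: A → -7, B → 3; maximin = 3.
Column maxima: E → 3, W → 5; minimax = 3.
Since maximin = minimax = 3, there is a saddle point and the value is 3.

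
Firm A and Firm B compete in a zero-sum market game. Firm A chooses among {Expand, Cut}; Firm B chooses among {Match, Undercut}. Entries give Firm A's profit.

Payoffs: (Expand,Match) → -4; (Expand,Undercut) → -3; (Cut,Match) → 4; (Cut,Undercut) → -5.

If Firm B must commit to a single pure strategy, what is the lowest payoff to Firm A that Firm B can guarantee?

Column maxima: Match → 4, Undercut → -3.
The smallest of these is -3.

-3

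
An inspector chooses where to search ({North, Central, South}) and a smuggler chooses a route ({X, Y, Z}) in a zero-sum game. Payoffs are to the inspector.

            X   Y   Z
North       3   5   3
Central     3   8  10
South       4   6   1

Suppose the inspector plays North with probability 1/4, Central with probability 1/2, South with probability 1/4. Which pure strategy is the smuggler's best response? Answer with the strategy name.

X

If the smuggler plays X, the inspector's expected payoff is (1/4)·3 + (1/2)·3 + (1/4)·4 = 13/4.
If the smuggler plays Y, the inspector's expected payoff is (1/4)·5 + (1/2)·8 + (1/4)·6 = 27/4.
If the smuggler plays Z, the inspector's expected payoff is (1/4)·3 + (1/2)·10 + (1/4)·1 = 6.
The smuggler minimizes the inspector's payoff; the smallest is 13/4, so the best response is X.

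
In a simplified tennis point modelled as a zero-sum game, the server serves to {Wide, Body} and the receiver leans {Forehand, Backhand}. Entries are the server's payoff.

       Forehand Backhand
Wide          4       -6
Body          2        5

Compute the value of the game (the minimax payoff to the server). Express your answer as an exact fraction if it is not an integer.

Row minima: Wide → -6, Body → 2; maximin = 2.
Column maxima: Forehand → 4, Backhand → 5; minimax = 4.
2 ≠ 4, so there is no saddle point; optimal play is mixed.
Let the server play Wide with probability p. Expected payoff against Forehand: 4p + 2(1−p) = 2p + 2; against Backhand: (-6)p + 5(1−p) = −11p + 5.
Setting these equal: 2p + 2 = −11p + 5 ⇒ 13p = 3 ⇒ p = 3/13, and the value is (2)·(3/13) + 2 = 32/13.
For the receiver: with q = P(Forehand), equating Wide's and Body's payoffs gives 10q − 6 = −3q + 5 ⇒ q = 11/13.

32/13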